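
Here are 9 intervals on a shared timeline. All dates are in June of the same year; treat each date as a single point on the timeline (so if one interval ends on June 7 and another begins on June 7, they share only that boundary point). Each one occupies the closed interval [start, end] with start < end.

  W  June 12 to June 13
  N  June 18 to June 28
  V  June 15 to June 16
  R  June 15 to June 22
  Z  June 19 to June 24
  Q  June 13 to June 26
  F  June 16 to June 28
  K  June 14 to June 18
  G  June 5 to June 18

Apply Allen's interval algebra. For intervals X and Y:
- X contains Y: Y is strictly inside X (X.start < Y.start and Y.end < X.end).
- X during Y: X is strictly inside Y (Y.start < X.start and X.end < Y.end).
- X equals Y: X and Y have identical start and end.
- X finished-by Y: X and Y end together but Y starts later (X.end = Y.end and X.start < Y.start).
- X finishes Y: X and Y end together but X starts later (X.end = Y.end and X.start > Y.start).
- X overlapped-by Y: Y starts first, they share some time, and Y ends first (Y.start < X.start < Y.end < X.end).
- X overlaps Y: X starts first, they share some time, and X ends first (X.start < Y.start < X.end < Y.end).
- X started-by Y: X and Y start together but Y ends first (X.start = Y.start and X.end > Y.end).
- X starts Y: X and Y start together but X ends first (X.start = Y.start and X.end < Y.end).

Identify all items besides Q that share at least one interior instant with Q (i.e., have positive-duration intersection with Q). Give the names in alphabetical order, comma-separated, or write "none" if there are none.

F, G, K, N, R, V, Z

Target Q = [June 13, June 26].
F [June 16, June 28] → overlapped-by → yes.
G [June 5, June 18] → overlaps → yes.
K [June 14, June 18] → during → yes.
N [June 18, June 28] → overlapped-by → yes.
R [June 15, June 22] → during → yes.
V [June 15, June 16] → during → yes.
W [June 12, June 13] → meets → no.
Z [June 19, June 24] → during → yes.
Result: F, G, K, N, R, V, Z.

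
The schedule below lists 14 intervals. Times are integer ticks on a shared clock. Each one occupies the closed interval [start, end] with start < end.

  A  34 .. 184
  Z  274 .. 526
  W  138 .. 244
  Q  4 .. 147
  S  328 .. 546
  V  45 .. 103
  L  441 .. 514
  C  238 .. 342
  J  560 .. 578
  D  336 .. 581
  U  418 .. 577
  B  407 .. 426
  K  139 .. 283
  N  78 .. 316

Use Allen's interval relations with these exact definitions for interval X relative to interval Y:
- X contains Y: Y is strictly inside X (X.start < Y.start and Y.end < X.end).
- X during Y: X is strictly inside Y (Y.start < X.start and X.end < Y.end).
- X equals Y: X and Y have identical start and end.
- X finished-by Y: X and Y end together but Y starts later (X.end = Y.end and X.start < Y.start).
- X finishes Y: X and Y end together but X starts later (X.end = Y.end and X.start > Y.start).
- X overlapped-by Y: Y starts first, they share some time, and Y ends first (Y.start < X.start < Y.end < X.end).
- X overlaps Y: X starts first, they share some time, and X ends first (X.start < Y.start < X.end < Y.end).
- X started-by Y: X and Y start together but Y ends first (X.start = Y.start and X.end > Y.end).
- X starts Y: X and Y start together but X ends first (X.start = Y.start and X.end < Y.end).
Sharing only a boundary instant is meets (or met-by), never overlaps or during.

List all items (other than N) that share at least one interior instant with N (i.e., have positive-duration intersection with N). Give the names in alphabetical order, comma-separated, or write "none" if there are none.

Target N = [78, 316].
A [34, 184] → overlaps → yes.
B [407, 426] → after → no.
C [238, 342] → overlapped-by → yes.
D [336, 581] → after → no.
J [560, 578] → after → no.
K [139, 283] → during → yes.
L [441, 514] → after → no.
Q [4, 147] → overlaps → yes.
S [328, 546] → after → no.
U [418, 577] → after → no.
V [45, 103] → overlaps → yes.
W [138, 244] → during → yes.
Z [274, 526] → overlapped-by → yes.
Result: A, C, K, Q, V, W, Z.

A, C, K, Q, V, W, Z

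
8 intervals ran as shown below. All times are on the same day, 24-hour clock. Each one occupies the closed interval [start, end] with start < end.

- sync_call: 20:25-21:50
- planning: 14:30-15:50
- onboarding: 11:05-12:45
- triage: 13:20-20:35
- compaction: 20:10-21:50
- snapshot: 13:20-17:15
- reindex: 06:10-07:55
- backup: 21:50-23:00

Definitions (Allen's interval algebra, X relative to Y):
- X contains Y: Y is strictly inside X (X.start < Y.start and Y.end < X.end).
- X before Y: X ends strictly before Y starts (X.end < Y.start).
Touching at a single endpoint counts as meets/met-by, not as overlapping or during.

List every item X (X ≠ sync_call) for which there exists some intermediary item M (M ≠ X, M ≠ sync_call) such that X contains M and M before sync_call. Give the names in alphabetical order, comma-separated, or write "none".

Target sync_call = [20:25, 21:50].
Intermediaries M with M before sync_call: onboarding, planning, reindex, snapshot.
Via onboarding — items with X contains onboarding: none.
Via planning — items with X contains planning: snapshot, triage.
Via reindex — items with X contains reindex: none.
Via snapshot — items with X contains snapshot: none.
Union: snapshot, triage.

snapshot, triage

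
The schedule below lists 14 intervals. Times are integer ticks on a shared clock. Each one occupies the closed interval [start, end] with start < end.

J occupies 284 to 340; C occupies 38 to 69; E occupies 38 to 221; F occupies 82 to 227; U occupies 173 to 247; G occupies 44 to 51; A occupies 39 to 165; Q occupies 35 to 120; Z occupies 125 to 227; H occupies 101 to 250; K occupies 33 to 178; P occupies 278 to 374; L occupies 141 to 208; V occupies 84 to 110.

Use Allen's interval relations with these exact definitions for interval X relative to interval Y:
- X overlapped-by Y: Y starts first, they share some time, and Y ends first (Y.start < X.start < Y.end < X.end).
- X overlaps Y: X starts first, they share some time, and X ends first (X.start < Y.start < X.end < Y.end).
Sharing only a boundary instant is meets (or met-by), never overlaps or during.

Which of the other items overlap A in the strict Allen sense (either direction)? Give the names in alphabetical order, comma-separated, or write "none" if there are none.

C, F, H, L, Q, Z

Target A = [39, 165].
C [38, 69] → overlaps → yes.
E [38, 221] → contains → no.
F [82, 227] → overlapped-by → yes.
G [44, 51] → during → no.
H [101, 250] → overlapped-by → yes.
J [284, 340] → after → no.
K [33, 178] → contains → no.
L [141, 208] → overlapped-by → yes.
P [278, 374] → after → no.
Q [35, 120] → overlaps → yes.
U [173, 247] → after → no.
V [84, 110] → during → no.
Z [125, 227] → overlapped-by → yes.
Result: C, F, H, L, Q, Z.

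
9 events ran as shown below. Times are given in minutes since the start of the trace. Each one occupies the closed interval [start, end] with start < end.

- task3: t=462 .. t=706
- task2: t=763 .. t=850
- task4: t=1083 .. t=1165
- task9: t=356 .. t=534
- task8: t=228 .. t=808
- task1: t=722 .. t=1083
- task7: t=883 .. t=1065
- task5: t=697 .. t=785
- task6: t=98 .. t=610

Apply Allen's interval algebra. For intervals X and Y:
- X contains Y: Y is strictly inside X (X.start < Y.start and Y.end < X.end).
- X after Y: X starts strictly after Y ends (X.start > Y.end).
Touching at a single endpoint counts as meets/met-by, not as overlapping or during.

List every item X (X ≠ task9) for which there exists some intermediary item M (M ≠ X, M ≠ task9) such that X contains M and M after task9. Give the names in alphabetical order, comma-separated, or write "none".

Target task9 = [t=356, t=534].
Intermediaries M with M after task9: task1, task2, task4, task5, task7.
Via task1 — items with X contains task1: none.
Via task2 — items with X contains task2: task1.
Via task4 — items with X contains task4: none.
Via task5 — items with X contains task5: task8.
Via task7 — items with X contains task7: task1.
Union: task1, task8.

task1, task8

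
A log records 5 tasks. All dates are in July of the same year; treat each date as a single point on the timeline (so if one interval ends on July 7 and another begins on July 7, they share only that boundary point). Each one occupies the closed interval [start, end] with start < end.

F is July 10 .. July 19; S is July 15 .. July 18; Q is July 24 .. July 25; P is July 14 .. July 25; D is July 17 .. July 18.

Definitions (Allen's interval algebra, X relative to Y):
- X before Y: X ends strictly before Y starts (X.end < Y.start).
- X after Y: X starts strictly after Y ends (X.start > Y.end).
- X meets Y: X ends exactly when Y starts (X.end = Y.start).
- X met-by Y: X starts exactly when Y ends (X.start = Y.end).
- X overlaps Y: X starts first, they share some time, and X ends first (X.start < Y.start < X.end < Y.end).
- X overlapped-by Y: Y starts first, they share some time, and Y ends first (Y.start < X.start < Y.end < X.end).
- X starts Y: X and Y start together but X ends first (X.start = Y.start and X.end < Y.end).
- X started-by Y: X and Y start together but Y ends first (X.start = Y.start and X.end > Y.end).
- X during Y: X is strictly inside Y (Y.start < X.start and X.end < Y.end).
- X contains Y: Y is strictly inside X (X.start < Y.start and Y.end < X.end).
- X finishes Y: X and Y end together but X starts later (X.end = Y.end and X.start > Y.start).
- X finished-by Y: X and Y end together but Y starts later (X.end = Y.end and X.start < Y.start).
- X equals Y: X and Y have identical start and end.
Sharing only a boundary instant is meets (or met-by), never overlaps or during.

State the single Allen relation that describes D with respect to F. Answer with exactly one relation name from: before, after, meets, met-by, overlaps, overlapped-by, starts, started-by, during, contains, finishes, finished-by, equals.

D = [July 17, July 18]; F = [July 10, July 19].
Compare endpoints: D.start > F.start, D.start < F.end, D.end > F.start, D.end < F.end.
That pattern is 'during'.

during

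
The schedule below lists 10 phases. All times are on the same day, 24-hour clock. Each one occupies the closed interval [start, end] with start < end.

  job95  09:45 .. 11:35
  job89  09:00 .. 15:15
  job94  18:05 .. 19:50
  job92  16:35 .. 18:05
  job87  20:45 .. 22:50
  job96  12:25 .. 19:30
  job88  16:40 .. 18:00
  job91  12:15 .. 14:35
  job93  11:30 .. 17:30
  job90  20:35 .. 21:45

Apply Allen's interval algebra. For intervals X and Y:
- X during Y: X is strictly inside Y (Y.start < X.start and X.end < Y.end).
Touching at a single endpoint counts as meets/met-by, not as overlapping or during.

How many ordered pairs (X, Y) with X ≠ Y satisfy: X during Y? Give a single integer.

Checking all 90 ordered pairs for relation 'during'; matching pairs in alphabetical order:
(job88, job92): job88 during job92 ✓
(job88, job96): job88 during job96 ✓
(job91, job89): job91 during job89 ✓
(job91, job93): job91 during job93 ✓
(job92, job96): job92 during job96 ✓
(job95, job89): job95 during job89 ✓
Count: 6.

6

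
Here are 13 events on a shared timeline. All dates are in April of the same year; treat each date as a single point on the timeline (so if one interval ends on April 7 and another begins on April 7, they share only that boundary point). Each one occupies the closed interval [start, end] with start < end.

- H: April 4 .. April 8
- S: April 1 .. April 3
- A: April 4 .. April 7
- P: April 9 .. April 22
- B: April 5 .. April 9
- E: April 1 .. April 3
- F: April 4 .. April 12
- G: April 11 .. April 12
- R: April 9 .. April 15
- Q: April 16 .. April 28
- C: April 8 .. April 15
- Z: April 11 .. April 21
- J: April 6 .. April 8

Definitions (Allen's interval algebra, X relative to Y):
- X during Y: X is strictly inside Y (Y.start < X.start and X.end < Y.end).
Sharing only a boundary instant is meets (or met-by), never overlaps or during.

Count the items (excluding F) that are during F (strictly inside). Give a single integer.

2

Target F = [April 4, April 12].
A [April 4, April 7] → starts → no.
B [April 5, April 9] → during → counts.
C [April 8, April 15] → overlapped-by → no.
E [April 1, April 3] → before → no.
G [April 11, April 12] → finishes → no.
H [April 4, April 8] → starts → no.
J [April 6, April 8] → during → counts.
P [April 9, April 22] → overlapped-by → no.
Q [April 16, April 28] → after → no.
R [April 9, April 15] → overlapped-by → no.
S [April 1, April 3] → before → no.
Z [April 11, April 21] → overlapped-by → no.
Total: 2.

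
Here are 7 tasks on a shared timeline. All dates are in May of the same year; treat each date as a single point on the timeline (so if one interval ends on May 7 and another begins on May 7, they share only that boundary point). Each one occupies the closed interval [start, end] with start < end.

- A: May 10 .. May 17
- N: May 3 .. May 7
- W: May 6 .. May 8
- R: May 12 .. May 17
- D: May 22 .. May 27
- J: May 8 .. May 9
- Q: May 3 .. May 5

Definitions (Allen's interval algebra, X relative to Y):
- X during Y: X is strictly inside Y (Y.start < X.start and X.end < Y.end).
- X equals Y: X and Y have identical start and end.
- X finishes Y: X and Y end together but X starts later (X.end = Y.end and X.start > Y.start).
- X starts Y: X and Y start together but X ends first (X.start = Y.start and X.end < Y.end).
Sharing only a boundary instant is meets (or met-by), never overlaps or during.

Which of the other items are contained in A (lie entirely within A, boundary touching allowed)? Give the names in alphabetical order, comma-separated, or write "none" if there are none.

R

Target A = [May 10, May 17].
D [May 22, May 27] → after → no.
J [May 8, May 9] → before → no.
N [May 3, May 7] → before → no.
Q [May 3, May 5] → before → no.
R [May 12, May 17] → finishes → yes.
W [May 6, May 8] → before → no.
Result: R.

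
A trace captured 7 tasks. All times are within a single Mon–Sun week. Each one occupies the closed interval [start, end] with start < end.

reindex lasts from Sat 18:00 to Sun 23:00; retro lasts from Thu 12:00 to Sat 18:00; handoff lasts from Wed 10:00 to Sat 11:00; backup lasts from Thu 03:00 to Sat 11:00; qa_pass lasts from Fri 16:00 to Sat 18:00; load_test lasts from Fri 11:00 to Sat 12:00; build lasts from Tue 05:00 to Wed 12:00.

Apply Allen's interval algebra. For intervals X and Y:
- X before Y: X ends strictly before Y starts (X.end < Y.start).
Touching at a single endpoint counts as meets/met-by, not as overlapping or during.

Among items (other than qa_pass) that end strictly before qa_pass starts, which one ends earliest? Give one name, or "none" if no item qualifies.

build

Target qa_pass = [Fri 16:00, Sat 18:00].
backup [Thu 03:00, Sat 11:00] → overlaps → excluded.
build [Tue 05:00, Wed 12:00] → before → candidate.
handoff [Wed 10:00, Sat 11:00] → overlaps → excluded.
load_test [Fri 11:00, Sat 12:00] → overlaps → excluded.
reindex [Sat 18:00, Sun 23:00] → met-by → excluded.
retro [Thu 12:00, Sat 18:00] → finished-by → excluded.
Among candidates, earliest end is Wed 12:00 → build.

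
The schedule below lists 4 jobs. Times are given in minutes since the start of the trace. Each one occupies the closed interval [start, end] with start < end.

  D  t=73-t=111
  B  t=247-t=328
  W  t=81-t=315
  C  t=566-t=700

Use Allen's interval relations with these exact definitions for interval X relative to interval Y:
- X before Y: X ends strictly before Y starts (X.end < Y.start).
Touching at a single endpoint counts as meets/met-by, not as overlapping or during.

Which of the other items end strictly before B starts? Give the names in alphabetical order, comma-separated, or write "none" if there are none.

D

Target B = [t=247, t=328].
C [t=566, t=700] → after → no.
D [t=73, t=111] → before → yes.
W [t=81, t=315] → overlaps → no.
Result: D.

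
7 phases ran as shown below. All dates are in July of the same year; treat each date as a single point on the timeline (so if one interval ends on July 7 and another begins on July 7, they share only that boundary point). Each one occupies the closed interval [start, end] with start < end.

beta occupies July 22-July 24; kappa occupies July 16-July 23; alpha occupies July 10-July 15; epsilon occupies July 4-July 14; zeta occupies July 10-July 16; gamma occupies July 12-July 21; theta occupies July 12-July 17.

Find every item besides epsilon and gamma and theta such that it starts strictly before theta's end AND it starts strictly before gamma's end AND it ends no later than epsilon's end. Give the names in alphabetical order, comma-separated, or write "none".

none

Conditions: its start is strictly before theta's end (X.start < July 17) AND its start is strictly before gamma's end (X.start < July 21) AND its end is no later than epsilon's end (X.end <= July 14).
alpha: start July 10 < July 17? ✓; start July 10 < July 21? ✓; end July 15 <= July 14? ✗ → no.
beta: start July 22 < July 17? ✗; start July 22 < July 21? ✗; end July 24 <= July 14? ✗ → no.
kappa: start July 16 < July 17? ✓; start July 16 < July 21? ✓; end July 23 <= July 14? ✗ → no.
zeta: start July 10 < July 17? ✓; start July 10 < July 21? ✓; end July 16 <= July 14? ✗ → no.
Result: none.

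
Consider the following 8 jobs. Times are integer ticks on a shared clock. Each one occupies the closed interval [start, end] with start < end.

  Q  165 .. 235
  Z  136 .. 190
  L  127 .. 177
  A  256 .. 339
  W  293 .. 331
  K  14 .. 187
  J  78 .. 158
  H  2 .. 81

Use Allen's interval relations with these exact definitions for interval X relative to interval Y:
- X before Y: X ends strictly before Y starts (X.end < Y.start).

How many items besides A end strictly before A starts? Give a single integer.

Target A = [256, 339].
H [2, 81] → before → counts.
J [78, 158] → before → counts.
K [14, 187] → before → counts.
L [127, 177] → before → counts.
Q [165, 235] → before → counts.
W [293, 331] → during → no.
Z [136, 190] → before → counts.
Total: 6.

6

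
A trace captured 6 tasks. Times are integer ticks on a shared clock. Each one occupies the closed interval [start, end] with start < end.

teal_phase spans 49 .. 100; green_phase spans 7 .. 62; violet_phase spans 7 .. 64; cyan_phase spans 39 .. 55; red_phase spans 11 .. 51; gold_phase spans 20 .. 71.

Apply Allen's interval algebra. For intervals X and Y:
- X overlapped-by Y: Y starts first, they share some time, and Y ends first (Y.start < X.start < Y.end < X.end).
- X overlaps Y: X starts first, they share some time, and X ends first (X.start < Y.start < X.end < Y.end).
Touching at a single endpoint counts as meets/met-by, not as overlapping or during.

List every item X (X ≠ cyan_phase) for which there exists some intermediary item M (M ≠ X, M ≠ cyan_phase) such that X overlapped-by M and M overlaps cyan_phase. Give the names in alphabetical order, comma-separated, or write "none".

gold_phase, teal_phase

Target cyan_phase = [39, 55].
Intermediaries M with M overlaps cyan_phase: red_phase.
Via red_phase — items with X overlapped-by red_phase: gold_phase, teal_phase.
Union: gold_phase, teal_phase.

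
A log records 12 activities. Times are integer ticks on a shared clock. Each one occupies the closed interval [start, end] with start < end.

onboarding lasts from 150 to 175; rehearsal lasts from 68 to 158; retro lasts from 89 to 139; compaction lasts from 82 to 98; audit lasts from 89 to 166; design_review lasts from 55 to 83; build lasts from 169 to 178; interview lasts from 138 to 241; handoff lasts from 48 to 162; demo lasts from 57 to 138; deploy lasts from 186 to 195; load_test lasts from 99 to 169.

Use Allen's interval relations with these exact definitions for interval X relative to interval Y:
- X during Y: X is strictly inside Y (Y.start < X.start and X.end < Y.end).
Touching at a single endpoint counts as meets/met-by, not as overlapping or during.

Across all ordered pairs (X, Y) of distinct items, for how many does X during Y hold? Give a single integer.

Checking all 132 ordered pairs for relation 'during'; matching pairs in alphabetical order:
(build, interview): build during interview ✓
(compaction, demo): compaction during demo ✓
(compaction, handoff): compaction during handoff ✓
(compaction, rehearsal): compaction during rehearsal ✓
(demo, handoff): demo during handoff ✓
(deploy, interview): deploy during interview ✓
(design_review, handoff): design_review during handoff ✓
(onboarding, interview): onboarding during interview ✓
(rehearsal, handoff): rehearsal during handoff ✓
(retro, handoff): retro during handoff ✓
(retro, rehearsal): retro during rehearsal ✓
Count: 11.

11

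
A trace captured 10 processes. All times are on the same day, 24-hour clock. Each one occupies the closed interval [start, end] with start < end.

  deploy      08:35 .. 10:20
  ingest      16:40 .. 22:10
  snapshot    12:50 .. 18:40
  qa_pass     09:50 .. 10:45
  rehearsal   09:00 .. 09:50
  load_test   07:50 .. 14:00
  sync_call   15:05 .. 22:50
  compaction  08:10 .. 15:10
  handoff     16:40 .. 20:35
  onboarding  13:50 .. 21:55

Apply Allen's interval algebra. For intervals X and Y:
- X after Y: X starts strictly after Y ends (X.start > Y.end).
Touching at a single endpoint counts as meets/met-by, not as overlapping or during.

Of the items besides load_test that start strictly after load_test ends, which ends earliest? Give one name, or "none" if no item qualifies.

handoff

Target load_test = [07:50, 14:00].
compaction [08:10, 15:10] → overlapped-by → excluded.
deploy [08:35, 10:20] → during → excluded.
handoff [16:40, 20:35] → after → candidate.
ingest [16:40, 22:10] → after → candidate.
onboarding [13:50, 21:55] → overlapped-by → excluded.
qa_pass [09:50, 10:45] → during → excluded.
rehearsal [09:00, 09:50] → during → excluded.
snapshot [12:50, 18:40] → overlapped-by → excluded.
sync_call [15:05, 22:50] → after → candidate.
Among candidates, earliest end is 20:35 → handoff.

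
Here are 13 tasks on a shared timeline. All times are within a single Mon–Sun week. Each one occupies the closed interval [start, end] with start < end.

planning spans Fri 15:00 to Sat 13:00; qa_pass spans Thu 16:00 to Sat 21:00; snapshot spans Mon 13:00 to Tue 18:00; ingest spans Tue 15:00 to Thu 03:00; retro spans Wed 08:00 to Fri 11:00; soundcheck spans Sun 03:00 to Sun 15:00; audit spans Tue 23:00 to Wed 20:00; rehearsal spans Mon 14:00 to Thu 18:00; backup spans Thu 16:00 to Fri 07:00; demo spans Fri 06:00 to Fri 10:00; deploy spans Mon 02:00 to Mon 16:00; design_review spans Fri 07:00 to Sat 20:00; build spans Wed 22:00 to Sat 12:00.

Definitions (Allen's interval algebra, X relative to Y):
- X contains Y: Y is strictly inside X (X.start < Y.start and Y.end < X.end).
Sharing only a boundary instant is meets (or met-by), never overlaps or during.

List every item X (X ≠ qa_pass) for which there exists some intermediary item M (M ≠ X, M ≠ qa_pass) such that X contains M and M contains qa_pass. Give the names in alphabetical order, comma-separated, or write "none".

Target qa_pass = [Thu 16:00, Sat 21:00].
Intermediaries M with M contains qa_pass: none.
Union: none.

none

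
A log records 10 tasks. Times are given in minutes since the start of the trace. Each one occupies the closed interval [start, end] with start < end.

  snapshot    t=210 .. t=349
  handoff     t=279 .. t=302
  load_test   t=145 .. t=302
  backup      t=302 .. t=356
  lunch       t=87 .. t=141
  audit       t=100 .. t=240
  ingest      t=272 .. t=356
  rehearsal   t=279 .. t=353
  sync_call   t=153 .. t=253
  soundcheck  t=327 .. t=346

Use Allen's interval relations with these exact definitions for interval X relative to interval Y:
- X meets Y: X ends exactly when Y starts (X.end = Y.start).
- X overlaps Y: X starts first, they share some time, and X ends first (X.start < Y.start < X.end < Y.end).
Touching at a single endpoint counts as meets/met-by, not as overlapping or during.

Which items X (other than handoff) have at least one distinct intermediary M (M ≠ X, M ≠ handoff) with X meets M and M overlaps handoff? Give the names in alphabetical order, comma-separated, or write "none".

none

Target handoff = [t=279, t=302].
Intermediaries M with M overlaps handoff: none.
Union: none.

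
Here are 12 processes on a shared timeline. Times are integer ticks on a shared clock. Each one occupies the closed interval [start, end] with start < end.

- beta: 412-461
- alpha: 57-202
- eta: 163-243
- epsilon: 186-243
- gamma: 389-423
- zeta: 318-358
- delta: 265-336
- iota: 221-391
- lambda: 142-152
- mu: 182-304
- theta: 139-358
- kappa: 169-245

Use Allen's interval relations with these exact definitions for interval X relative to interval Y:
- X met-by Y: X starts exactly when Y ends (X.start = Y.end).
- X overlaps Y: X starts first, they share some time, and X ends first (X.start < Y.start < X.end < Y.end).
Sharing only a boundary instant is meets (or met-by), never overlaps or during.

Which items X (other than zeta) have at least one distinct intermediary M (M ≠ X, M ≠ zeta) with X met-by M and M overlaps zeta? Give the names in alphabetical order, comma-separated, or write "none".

none

Target zeta = [318, 358].
Intermediaries M with M overlaps zeta: delta.
Via delta — items with X met-by delta: none.
Union: none.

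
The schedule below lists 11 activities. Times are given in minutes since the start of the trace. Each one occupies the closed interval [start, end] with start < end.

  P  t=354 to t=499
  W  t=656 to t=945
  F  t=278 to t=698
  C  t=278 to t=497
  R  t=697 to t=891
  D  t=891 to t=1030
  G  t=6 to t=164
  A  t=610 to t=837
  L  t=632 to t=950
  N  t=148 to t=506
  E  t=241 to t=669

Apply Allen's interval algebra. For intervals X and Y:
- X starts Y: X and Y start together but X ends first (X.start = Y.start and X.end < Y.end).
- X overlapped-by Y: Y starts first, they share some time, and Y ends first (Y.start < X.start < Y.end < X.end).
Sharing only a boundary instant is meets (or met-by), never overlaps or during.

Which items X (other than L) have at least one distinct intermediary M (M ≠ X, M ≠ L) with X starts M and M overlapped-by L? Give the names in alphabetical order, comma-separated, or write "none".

none

Target L = [t=632, t=950].
Intermediaries M with M overlapped-by L: D.
Via D — items with X starts D: none.
Union: none.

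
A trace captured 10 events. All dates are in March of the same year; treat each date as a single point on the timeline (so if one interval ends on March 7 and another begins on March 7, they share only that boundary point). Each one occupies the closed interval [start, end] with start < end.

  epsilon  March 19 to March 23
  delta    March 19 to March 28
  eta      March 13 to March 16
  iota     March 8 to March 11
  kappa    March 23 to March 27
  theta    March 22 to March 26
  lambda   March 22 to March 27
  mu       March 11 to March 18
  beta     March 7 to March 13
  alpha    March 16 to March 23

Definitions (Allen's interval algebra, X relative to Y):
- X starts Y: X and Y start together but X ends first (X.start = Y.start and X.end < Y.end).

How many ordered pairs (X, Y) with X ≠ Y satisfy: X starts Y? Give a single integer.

2

Checking all 90 ordered pairs for relation 'starts'; matching pairs in alphabetical order:
(epsilon, delta): epsilon starts delta ✓
(theta, lambda): theta starts lambda ✓
Count: 2.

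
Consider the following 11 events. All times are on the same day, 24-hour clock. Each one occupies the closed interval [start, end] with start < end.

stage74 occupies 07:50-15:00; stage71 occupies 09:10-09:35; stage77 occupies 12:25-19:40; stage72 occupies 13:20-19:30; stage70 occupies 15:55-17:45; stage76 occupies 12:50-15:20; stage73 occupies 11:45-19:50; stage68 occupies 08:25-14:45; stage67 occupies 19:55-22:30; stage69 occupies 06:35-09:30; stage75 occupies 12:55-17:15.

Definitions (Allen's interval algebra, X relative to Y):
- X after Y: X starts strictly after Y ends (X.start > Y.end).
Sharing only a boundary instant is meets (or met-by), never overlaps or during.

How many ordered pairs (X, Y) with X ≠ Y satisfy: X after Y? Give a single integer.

25

Checking all 110 ordered pairs for relation 'after'; matching pairs in alphabetical order:
(stage67, stage68): stage67 after stage68 ✓
(stage67, stage69): stage67 after stage69 ✓
(stage67, stage70): stage67 after stage70 ✓
(stage67, stage71): stage67 after stage71 ✓
(stage67, stage72): stage67 after stage72 ✓
(stage67, stage73): stage67 after stage73 ✓
(stage67, stage74): stage67 after stage74 ✓
(stage67, stage75): stage67 after stage75 ✓
(stage67, stage76): stage67 after stage76 ✓
(stage67, stage77): stage67 after stage77 ✓
(stage70, stage68): stage70 after stage68 ✓
(stage70, stage69): stage70 after stage69 ✓
(stage70, stage71): stage70 after stage71 ✓
(stage70, stage74): stage70 after stage74 ✓
(stage70, stage76): stage70 after stage76 ✓
(stage72, stage69): stage72 after stage69 ✓
(stage72, stage71): stage72 after stage71 ✓
(stage73, stage69): stage73 after stage69 ✓
(stage73, stage71): stage73 after stage71 ✓
(stage75, stage69): stage75 after stage69 ✓
(stage75, stage71): stage75 after stage71 ✓
(stage76, stage69): stage76 after stage69 ✓
(stage76, stage71): stage76 after stage71 ✓
(stage77, stage69): stage77 after stage69 ✓
... plus 1 further pairs not listed.
Count: 25.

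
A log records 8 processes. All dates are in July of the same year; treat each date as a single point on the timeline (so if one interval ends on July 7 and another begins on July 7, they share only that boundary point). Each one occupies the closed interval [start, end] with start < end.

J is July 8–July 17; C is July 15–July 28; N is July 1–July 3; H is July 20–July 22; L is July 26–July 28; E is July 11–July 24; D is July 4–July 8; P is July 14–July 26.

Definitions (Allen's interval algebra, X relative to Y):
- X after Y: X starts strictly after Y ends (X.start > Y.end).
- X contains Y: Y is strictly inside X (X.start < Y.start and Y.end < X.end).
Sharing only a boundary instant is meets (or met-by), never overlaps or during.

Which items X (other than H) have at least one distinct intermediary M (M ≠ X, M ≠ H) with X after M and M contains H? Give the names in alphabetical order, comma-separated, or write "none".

Target H = [July 20, July 22].
Intermediaries M with M contains H: C, E, P.
Via C — items with X after C: none.
Via E — items with X after E: L.
Via P — items with X after P: none.
Union: L.

L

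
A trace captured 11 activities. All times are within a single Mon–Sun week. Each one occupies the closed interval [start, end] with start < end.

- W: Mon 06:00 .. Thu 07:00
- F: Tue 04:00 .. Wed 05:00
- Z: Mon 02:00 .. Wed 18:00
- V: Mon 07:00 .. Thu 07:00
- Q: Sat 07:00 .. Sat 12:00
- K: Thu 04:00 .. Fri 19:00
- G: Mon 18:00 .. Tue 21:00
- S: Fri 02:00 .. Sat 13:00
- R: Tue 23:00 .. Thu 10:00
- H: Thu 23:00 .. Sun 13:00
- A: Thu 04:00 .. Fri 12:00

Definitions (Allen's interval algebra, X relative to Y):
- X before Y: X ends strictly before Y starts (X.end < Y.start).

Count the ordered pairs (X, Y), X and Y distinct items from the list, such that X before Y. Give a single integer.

Checking all 110 ordered pairs for relation 'before'; matching pairs in alphabetical order:
(A, Q): A before Q ✓
(F, A): F before A ✓
(F, H): F before H ✓
(F, K): F before K ✓
(F, Q): F before Q ✓
(F, S): F before S ✓
(G, A): G before A ✓
(G, H): G before H ✓
(G, K): G before K ✓
(G, Q): G before Q ✓
(G, R): G before R ✓
(G, S): G before S ✓
(K, Q): K before Q ✓
(R, H): R before H ✓
(R, Q): R before Q ✓
(R, S): R before S ✓
(V, H): V before H ✓
(V, Q): V before Q ✓
(V, S): V before S ✓
(W, H): W before H ✓
(W, Q): W before Q ✓
(W, S): W before S ✓
(Z, A): Z before A ✓
(Z, H): Z before H ✓
... plus 3 further pairs not listed.
Count: 27.

27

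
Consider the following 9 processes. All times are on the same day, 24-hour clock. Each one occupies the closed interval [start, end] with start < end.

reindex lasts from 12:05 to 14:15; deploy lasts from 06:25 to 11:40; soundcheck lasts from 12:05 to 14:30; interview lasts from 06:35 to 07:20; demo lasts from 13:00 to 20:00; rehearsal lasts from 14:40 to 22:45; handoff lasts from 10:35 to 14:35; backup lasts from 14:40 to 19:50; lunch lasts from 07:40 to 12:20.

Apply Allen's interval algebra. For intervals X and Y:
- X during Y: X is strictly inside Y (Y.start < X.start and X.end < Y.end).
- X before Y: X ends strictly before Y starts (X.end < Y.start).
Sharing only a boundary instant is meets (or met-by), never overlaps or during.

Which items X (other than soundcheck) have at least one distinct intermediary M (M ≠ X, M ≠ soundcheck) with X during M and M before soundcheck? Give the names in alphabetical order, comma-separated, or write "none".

interview

Target soundcheck = [12:05, 14:30].
Intermediaries M with M before soundcheck: deploy, interview.
Via deploy — items with X during deploy: interview.
Via interview — items with X during interview: none.
Union: interview.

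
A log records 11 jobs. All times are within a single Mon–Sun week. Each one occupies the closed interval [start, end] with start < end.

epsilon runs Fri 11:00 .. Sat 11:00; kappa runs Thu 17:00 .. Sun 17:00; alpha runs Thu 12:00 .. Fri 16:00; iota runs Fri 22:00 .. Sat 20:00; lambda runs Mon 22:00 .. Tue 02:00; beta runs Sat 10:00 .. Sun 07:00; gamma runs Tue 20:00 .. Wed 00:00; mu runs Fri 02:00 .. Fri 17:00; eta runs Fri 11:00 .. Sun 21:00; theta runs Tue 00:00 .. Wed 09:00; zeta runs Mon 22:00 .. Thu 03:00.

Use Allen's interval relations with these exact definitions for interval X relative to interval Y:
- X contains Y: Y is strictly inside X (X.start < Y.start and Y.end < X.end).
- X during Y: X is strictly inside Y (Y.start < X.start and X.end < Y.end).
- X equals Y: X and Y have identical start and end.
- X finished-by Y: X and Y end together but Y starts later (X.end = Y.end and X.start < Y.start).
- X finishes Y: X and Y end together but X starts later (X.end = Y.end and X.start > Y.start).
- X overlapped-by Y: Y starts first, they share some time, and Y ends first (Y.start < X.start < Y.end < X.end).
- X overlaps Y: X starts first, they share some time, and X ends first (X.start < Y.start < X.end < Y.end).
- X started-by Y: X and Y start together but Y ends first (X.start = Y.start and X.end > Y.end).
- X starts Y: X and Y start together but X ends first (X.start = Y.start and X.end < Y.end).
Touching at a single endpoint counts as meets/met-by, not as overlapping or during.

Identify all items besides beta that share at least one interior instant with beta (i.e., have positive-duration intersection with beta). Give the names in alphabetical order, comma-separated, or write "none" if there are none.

Target beta = [Sat 10:00, Sun 07:00].
alpha [Thu 12:00, Fri 16:00] → before → no.
epsilon [Fri 11:00, Sat 11:00] → overlaps → yes.
eta [Fri 11:00, Sun 21:00] → contains → yes.
gamma [Tue 20:00, Wed 00:00] → before → no.
iota [Fri 22:00, Sat 20:00] → overlaps → yes.
kappa [Thu 17:00, Sun 17:00] → contains → yes.
lambda [Mon 22:00, Tue 02:00] → before → no.
mu [Fri 02:00, Fri 17:00] → before → no.
theta [Tue 00:00, Wed 09:00] → before → no.
zeta [Mon 22:00, Thu 03:00] → before → no.
Result: epsilon, eta, iota, kappa.

epsilon, eta, iota, kappa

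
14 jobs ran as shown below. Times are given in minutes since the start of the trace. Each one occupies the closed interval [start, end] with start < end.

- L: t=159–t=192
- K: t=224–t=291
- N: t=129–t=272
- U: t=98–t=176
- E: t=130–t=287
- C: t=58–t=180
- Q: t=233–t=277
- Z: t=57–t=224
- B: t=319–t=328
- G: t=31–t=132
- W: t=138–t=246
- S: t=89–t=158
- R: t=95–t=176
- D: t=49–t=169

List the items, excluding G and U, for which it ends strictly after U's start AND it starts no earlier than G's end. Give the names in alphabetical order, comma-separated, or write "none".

Conditions: its end is strictly after U's start (X.end > t=98) AND its start is no earlier than G's end (X.start >= t=132).
B: end t=328 > t=98? ✓; start t=319 >= t=132? ✓ → yes.
C: end t=180 > t=98? ✓; start t=58 >= t=132? ✗ → no.
D: end t=169 > t=98? ✓; start t=49 >= t=132? ✗ → no.
E: end t=287 > t=98? ✓; start t=130 >= t=132? ✗ → no.
K: end t=291 > t=98? ✓; start t=224 >= t=132? ✓ → yes.
L: end t=192 > t=98? ✓; start t=159 >= t=132? ✓ → yes.
N: end t=272 > t=98? ✓; start t=129 >= t=132? ✗ → no.
Q: end t=277 > t=98? ✓; start t=233 >= t=132? ✓ → yes.
R: end t=176 > t=98? ✓; start t=95 >= t=132? ✗ → no.
S: end t=158 > t=98? ✓; start t=89 >= t=132? ✗ → no.
W: end t=246 > t=98? ✓; start t=138 >= t=132? ✓ → yes.
Z: end t=224 > t=98? ✓; start t=57 >= t=132? ✗ → no.
Result: B, K, L, Q, W.

B, K, L, Q, W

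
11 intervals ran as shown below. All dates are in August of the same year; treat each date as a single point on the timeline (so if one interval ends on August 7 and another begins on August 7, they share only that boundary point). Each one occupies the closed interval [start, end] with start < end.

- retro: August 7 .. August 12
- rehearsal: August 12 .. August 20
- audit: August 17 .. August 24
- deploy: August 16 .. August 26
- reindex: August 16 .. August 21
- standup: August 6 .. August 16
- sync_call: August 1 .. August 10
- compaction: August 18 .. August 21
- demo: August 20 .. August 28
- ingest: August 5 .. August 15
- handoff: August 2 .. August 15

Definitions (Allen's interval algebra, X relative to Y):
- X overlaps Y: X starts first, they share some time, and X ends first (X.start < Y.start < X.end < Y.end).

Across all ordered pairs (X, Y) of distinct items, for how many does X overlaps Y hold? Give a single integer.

18

Checking all 110 ordered pairs for relation 'overlaps'; matching pairs in alphabetical order:
(audit, demo): audit overlaps demo ✓
(compaction, demo): compaction overlaps demo ✓
(deploy, demo): deploy overlaps demo ✓
(handoff, rehearsal): handoff overlaps rehearsal ✓
(handoff, standup): handoff overlaps standup ✓
(ingest, rehearsal): ingest overlaps rehearsal ✓
(ingest, standup): ingest overlaps standup ✓
(rehearsal, audit): rehearsal overlaps audit ✓
(rehearsal, compaction): rehearsal overlaps compaction ✓
(rehearsal, deploy): rehearsal overlaps deploy ✓
(rehearsal, reindex): rehearsal overlaps reindex ✓
(reindex, audit): reindex overlaps audit ✓
(reindex, demo): reindex overlaps demo ✓
(standup, rehearsal): standup overlaps rehearsal ✓
(sync_call, handoff): sync_call overlaps handoff ✓
(sync_call, ingest): sync_call overlaps ingest ✓
(sync_call, retro): sync_call overlaps retro ✓
(sync_call, standup): sync_call overlaps standup ✓
Count: 18.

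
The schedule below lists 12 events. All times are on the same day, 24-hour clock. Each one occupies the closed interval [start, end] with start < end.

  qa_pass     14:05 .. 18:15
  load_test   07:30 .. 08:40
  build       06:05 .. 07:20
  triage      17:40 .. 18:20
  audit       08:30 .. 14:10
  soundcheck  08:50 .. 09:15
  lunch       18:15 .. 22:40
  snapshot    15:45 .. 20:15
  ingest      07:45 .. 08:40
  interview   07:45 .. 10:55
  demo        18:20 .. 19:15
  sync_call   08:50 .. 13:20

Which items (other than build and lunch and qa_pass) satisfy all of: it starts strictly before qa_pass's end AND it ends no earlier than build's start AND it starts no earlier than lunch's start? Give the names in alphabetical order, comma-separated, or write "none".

none

Conditions: its start is strictly before qa_pass's end (X.start < 18:15) AND its end is no earlier than build's start (X.end >= 06:05) AND its start is no earlier than lunch's start (X.start >= 18:15).
audit: start 08:30 < 18:15? ✓; end 14:10 >= 06:05? ✓; start 08:30 >= 18:15? ✗ → no.
demo: start 18:20 < 18:15? ✗; end 19:15 >= 06:05? ✓; start 18:20 >= 18:15? ✓ → no.
ingest: start 07:45 < 18:15? ✓; end 08:40 >= 06:05? ✓; start 07:45 >= 18:15? ✗ → no.
interview: start 07:45 < 18:15? ✓; end 10:55 >= 06:05? ✓; start 07:45 >= 18:15? ✗ → no.
load_test: start 07:30 < 18:15? ✓; end 08:40 >= 06:05? ✓; start 07:30 >= 18:15? ✗ → no.
snapshot: start 15:45 < 18:15? ✓; end 20:15 >= 06:05? ✓; start 15:45 >= 18:15? ✗ → no.
soundcheck: start 08:50 < 18:15? ✓; end 09:15 >= 06:05? ✓; start 08:50 >= 18:15? ✗ → no.
sync_call: start 08:50 < 18:15? ✓; end 13:20 >= 06:05? ✓; start 08:50 >= 18:15? ✗ → no.
triage: start 17:40 < 18:15? ✓; end 18:20 >= 06:05? ✓; start 17:40 >= 18:15? ✗ → no.
Result: none.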